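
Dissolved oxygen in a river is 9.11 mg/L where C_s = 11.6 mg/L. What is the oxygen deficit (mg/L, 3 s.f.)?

D ≈ 2.49 mg/L

D = C_s − C = 11.6 − 9.11 = 2.49 mg/L.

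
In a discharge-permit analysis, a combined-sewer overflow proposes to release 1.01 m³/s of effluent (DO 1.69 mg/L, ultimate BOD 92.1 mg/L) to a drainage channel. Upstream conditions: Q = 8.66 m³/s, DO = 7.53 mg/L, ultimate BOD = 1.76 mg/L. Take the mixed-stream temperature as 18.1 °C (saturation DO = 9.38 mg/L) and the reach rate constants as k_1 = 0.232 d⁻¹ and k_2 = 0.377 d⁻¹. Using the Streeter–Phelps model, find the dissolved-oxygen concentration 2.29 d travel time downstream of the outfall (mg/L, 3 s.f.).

DO ≈ 5.37 mg/L

Mixed DO = (8.66×7.53 + 1.01×1.69)/(8.66+1.01) = 66.92/9.670 = 6.920 mg/L.
Mixed L₀ = (8.66×1.76 + 1.01×92.1)/(9.670) = 108.3/9.670 = 11.20 mg/L.
Initial deficit D₀ = C_s − DO₀ = 9.38 − 6.920 = 2.460 mg/L.
D(2.29) = [0.232×11.20/(0.377−0.232)](e^(−0.232×2.29) − e^(−0.377×2.29)) + 2.460 e^(−0.377×2.29)
= 17.91 × (0.5879 − 0.4218) + 2.460 × 0.4218 = 4.013 mg/L.
DO = 9.38 − 4.013 = 5.367 mg/L.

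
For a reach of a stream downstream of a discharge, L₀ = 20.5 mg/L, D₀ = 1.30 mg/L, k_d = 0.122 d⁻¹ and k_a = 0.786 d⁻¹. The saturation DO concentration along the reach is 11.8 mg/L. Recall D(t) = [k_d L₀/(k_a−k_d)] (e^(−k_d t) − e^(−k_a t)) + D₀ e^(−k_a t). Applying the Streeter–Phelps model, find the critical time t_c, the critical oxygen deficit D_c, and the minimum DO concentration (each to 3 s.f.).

At the critical point dD/dt = 0, so k_d L₀ e^(−k_d t) = k_a D. Substituting D(t) from the Streeter–Phelps equation and solving for t gives
t_c = ln[(k_a/k_d)(1 − D₀(k_a−k_d)/(k_d L₀))] / (k_a−k_d).
Here k_a−k_d = 0.6640 d⁻¹ and 1 − D₀(k_a−k_d)/(k_d L₀) = 1 − 1.30×0.6640/(0.122×20.5) = 0.6549, so
t_c = ln(6.443 × 0.6549) / 0.6640 = 1.440 / 0.6640 = 2.168 d.
D_c = (k_d/k_a) L₀ e^(−k_d t_c) = (0.122/0.786) × 20.5 × e^(−0.122×2.168) = 0.1552 × 20.5 × 0.7676 = 2.442 mg/L.
Minimum DO = C_s − D_c = 11.8 − 2.442 = 9.358 mg/L.

t_c ≈ 2.17 d; D_c ≈ 2.44 mg/L; min DO ≈ 9.36 mg/L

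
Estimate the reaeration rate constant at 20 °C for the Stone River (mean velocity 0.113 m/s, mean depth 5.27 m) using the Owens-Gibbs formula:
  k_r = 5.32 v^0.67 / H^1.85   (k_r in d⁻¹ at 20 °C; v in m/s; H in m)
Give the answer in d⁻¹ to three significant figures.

k_r = 5.32 × 0.113^0.67 / 5.27^1.85 = 5.32 × 0.2320 / 21.64 = 0.05703 d⁻¹.

k_r ≈ 0.0570 d⁻¹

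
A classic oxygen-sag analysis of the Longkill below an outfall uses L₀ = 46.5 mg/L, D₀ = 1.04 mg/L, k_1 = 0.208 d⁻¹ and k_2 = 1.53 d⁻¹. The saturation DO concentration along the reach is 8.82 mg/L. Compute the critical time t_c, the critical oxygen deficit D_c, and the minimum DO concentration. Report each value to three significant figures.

t_c ≈ 1.39 d; D_c ≈ 4.73 mg/L; min DO ≈ 4.09 mg/L

t_c = [1/(k_2−k_1)] ln[(k_2/k_1)(1 − D₀(k_2−k_1)/(k_1 L₀))]
= [1/(1.53−0.208)] ln[(1.53/0.208)(1 − 1.04×1.322/(0.208×46.5))]
= (1/1.322) ln[7.356 × 0.8578] = 0.7564 × ln(6.310) = 0.7564 × 1.842 = 1.393 d.
D_c = (k_1/k_2) L₀ e^(−k_1 t_c) = (0.208/1.53) × 46.5 × e^(−0.208×1.393) = 0.1359 × 46.5 × 0.7484 = 4.731 mg/L.
Minimum DO = C_s − D_c = 8.82 − 4.731 = 4.089 mg/L.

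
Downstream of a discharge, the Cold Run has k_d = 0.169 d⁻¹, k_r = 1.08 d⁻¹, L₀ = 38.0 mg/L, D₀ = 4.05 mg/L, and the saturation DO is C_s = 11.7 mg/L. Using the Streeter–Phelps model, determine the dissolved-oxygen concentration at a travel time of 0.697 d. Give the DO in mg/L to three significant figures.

k_d L₀/(k_r−k_d) = 0.169×38.0/(1.08−0.169) = 6.422/0.9110 = 7.049 mg/L.
e^(−k_d t) = e^(−0.169×0.6970) = 0.8889; e^(−k_r t) = e^(−1.08×0.6970) = 0.4711.
D = 7.049 × (0.8889 − 0.4711) + 4.05 × 0.4711 = 2.945 + 1.908 = 4.853 mg/L.
DO = C_s − D = 11.7 − 4.853 = 6.847 mg/L.

DO ≈ 6.85 mg/L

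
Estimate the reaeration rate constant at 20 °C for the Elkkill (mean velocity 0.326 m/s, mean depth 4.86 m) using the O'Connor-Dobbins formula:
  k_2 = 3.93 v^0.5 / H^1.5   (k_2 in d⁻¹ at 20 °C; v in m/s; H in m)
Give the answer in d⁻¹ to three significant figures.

k_2 = 3.93 × 0.326^0.5 / 4.86^1.5 = 3.93 × 0.5710 / 10.71 = 0.2094 d⁻¹.

k_2 ≈ 0.209 d⁻¹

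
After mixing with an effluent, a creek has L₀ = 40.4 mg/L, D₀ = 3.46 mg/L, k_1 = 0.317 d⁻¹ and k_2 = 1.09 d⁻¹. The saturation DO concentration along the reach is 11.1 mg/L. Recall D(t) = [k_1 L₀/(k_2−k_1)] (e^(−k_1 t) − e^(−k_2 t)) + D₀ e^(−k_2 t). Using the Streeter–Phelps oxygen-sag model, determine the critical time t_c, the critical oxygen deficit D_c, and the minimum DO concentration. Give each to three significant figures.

At the critical point dD/dt = 0, so k_1 L₀ e^(−k_1 t) = k_2 D. Substituting D(t) from the Streeter–Phelps equation and solving for t gives
t_c = ln[(k_2/k_1)(1 − D₀(k_2−k_1)/(k_1 L₀))] / (k_2−k_1).
Here k_2−k_1 = 0.7730 d⁻¹ and 1 − D₀(k_2−k_1)/(k_1 L₀) = 1 − 3.46×0.7730/(0.317×40.4) = 0.7912, so
t_c = ln(3.438 × 0.7912) / 0.7730 = 1.001 / 0.7730 = 1.295 d.
L(t_c) = L₀ e^(−k_1 t_c) = 40.4 × 0.6634 = 26.80 mg/L, and at the critical point k_2 D_c = k_1 L, so D_c = (0.317/1.09) × 26.80 = 7.794 mg/L.
Minimum DO = C_s − D_c = 11.1 − 7.794 = 3.306 mg/L.

t_c ≈ 1.29 d; D_c ≈ 7.79 mg/L; min DO ≈ 3.31 mg/L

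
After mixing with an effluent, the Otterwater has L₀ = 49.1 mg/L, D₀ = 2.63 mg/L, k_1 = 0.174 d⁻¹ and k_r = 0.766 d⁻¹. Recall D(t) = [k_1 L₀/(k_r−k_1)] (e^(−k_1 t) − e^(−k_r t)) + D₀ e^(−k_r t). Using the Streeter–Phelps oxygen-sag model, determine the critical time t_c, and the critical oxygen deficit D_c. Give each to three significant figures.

t_c ≈ 2.16 d; D_c ≈ 7.65 mg/L

At the critical point dD/dt = 0, so k_1 L₀ e^(−k_1 t) = k_r D. Substituting D(t) from the Streeter–Phelps equation and solving for t gives
t_c = ln[(k_r/k_1)(1 − D₀(k_r−k_1)/(k_1 L₀))] / (k_r−k_1).
Here k_r−k_1 = 0.5920 d⁻¹ and 1 − D₀(k_r−k_1)/(k_1 L₀) = 1 − 2.63×0.5920/(0.174×49.1) = 0.8178, so
t_c = ln(4.402 × 0.8178) / 0.5920 = 1.281 / 0.5920 = 2.164 d.
D_c = (k_1/k_r) L₀ e^(−k_1 t_c) = (0.174/0.766) × 49.1 × e^(−0.174×2.164) = 0.2272 × 49.1 × 0.6863 = 7.654 mg/L.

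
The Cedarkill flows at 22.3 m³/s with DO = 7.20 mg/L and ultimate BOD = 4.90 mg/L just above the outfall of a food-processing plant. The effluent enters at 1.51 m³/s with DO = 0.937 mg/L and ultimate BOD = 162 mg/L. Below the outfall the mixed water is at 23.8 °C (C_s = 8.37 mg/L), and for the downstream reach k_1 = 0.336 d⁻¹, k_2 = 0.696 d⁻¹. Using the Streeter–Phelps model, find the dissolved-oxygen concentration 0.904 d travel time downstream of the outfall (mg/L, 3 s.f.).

Mixed DO = (22.3×7.20 + 1.51×0.937)/(22.3+1.51) = 162.0/23.81 = 6.803 mg/L.
Mixed L₀ = (22.3×4.90 + 1.51×162)/(23.81) = 353.9/23.81 = 14.86 mg/L.
Initial deficit D₀ = C_s − DO₀ = 8.37 − 6.803 = 1.567 mg/L.
D(0.904) = [0.336×14.86/(0.696−0.336)](e^(−0.336×0.904) − e^(−0.696×0.904)) + 1.567 e^(−0.696×0.904)
= 13.87 × (0.7380 − 0.5330) + 1.567 × 0.5330 = 3.679 mg/L.
DO = 8.37 − 3.679 = 4.691 mg/L.

DO ≈ 4.69 mg/L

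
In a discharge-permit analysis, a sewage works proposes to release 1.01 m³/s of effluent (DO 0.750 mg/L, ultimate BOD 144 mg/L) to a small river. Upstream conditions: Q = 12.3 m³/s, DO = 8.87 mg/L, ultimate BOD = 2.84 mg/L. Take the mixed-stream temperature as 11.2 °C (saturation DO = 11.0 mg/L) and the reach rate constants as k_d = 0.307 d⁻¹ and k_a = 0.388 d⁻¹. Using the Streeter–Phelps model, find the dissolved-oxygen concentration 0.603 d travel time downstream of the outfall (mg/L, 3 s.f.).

Mixed DO = (12.3×8.87 + 1.01×0.750)/(12.3+1.01) = 109.9/13.31 = 8.254 mg/L.
Mixed L₀ = (12.3×2.84 + 1.01×144)/(13.31) = 180.4/13.31 = 13.55 mg/L.
Initial deficit D₀ = C_s − DO₀ = 11.0 − 8.254 = 2.746 mg/L.
D(0.603) = [0.307×13.55/(0.388−0.307)](e^(−0.307×0.603) − e^(−0.388×0.603)) + 2.746 e^(−0.388×0.603)
= 51.36 × (0.8310 − 0.7914) + 2.746 × 0.7914 = 4.208 mg/L.
DO = 11.0 − 4.208 = 6.792 mg/L.

DO ≈ 6.79 mg/L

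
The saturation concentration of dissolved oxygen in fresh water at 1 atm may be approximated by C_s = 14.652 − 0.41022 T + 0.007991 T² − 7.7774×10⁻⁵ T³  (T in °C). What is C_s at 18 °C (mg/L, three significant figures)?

C_s = 14.652 − 0.41022×18 + 0.007991×18² − 7.7774×10⁻⁵×18³ = 9.404 mg/L.

C_s ≈ 9.40 mg/L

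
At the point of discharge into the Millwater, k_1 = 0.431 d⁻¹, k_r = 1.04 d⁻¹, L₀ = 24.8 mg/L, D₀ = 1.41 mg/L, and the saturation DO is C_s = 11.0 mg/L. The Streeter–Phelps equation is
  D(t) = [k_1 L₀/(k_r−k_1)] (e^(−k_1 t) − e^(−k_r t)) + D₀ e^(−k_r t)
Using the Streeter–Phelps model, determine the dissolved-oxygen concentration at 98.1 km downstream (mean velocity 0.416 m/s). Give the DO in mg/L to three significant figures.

DO ≈ 6.53 mg/L

Travel time t = x/v = 98.1 km / (0.416 m/s) = 98100 m / 0.416 m/s = 235800 s = 2.729 d.
k_1 L₀/(k_r−k_1) = 0.431×24.8/(1.04−0.431) = 10.69/0.6090 = 17.55 mg/L.
e^(−k_1 t) = e^(−0.431×2.729) = 0.3084; e^(−k_r t) = e^(−1.04×2.729) = 0.05851.
D = 17.55 × (0.3084 − 0.05851) + 1.41 × 0.05851 = 4.386 + 0.08250 = 4.468 mg/L.
DO = C_s − D = 11.0 − 4.468 = 6.532 mg/L.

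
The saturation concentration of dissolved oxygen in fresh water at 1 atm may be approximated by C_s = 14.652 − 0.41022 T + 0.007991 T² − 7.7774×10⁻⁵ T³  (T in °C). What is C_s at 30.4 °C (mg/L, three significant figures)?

C_s = 14.652 − 0.41022×30.4 + 0.007991×30.4² − 7.7774×10⁻⁵×30.4³ = 7.381 mg/L.

C_s ≈ 7.38 mg/L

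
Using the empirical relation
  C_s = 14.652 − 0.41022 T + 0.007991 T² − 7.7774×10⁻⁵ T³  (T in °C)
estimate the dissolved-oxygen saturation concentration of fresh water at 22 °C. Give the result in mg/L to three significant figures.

C_s ≈ 8.67 mg/L

C_s = 14.652 − 0.41022×22 + 0.007991×22² − 7.7774×10⁻⁵×22³ = 8.667 mg/L.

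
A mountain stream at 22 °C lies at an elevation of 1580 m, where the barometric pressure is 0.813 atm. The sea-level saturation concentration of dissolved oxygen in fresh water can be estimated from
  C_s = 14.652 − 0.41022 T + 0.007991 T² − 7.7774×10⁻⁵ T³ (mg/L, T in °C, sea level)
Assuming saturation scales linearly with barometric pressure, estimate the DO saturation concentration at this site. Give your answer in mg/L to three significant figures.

C_s ≈ 7.05 mg/L

At sea level: C_s = 14.652 − 0.41022×22 + 0.007991×22² − 7.7774×10⁻⁵×22³ = 8.667 mg/L.
Pressure correction: C_s' = 8.667 × 0.813 = 7.046 mg/L.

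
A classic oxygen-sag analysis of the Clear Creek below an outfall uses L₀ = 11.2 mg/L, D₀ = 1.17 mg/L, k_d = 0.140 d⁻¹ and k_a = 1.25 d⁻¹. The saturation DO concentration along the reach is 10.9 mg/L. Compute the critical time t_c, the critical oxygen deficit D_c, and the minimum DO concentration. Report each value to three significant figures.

t_c = [1/(k_a−k_d)] ln[(k_a/k_d)(1 − D₀(k_a−k_d)/(k_d L₀))]
= [1/(1.25−0.140)] ln[(1.25/0.140)(1 − 1.17×1.110/(0.140×11.2))]
= (1/1.110) ln[8.929 × 0.1717] = 0.9009 × ln(1.533) = 0.9009 × 0.4275 = 0.3852 d.
D_c = (k_d/k_a) L₀ e^(−k_d t_c) = (0.140/1.25) × 11.2 × e^(−0.140×0.3852) = 0.1120 × 11.2 × 0.9475 = 1.189 mg/L.
Minimum DO = C_s − D_c = 10.9 − 1.189 = 9.711 mg/L.

t_c ≈ 0.385 d; D_c ≈ 1.19 mg/L; min DO ≈ 9.71 mg/L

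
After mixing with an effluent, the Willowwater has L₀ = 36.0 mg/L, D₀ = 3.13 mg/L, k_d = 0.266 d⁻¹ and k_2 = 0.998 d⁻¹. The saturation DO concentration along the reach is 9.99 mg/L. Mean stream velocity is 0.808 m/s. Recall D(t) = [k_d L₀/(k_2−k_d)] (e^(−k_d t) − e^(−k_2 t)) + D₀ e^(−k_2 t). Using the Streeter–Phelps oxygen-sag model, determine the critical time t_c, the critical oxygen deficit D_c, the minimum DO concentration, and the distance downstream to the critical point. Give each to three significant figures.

t_c = [1/(k_2−k_d)] ln[(k_2/k_d)(1 − D₀(k_2−k_d)/(k_d L₀))]
= [1/(0.998−0.266)] ln[(0.998/0.266)(1 − 3.13×0.7320/(0.266×36.0))]
= (1/0.7320) ln[3.752 × 0.7607] = 1.366 × ln(2.854) = 1.366 × 1.049 = 1.433 d.
L(t_c) = L₀ e^(−k_d t_c) = 36.0 × 0.6831 = 24.59 mg/L, and at the critical point k_2 D_c = k_d L, so D_c = (0.266/0.998) × 24.59 = 6.554 mg/L.
Minimum DO = C_s − D_c = 9.99 − 6.554 = 3.436 mg/L.
x_c = v t_c = 0.808 m/s × 1.433 d × 86400 s/d = 100000 m ≈ 100 km.

t_c ≈ 1.43 d; D_c ≈ 6.55 mg/L; min DO ≈ 3.44 mg/L; x_c ≈ 100 km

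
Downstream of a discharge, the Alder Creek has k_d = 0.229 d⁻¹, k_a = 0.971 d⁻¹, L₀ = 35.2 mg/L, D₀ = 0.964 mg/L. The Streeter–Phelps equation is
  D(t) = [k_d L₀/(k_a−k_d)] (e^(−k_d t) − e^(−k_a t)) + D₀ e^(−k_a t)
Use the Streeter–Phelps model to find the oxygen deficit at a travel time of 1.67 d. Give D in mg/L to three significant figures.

D ≈ 5.46 mg/L

k_d L₀/(k_a−k_d) = 0.229×35.2/(0.971−0.229) = 8.061/0.7420 = 10.86 mg/L.
e^(−k_d t) = e^(−0.229×1.670) = 0.6822; e^(−k_a t) = e^(−0.971×1.670) = 0.1976.
D = 10.86 × (0.6822 − 0.1976) + 0.964 × 0.1976 = 5.265 + 0.1905 = 5.455 mg/L.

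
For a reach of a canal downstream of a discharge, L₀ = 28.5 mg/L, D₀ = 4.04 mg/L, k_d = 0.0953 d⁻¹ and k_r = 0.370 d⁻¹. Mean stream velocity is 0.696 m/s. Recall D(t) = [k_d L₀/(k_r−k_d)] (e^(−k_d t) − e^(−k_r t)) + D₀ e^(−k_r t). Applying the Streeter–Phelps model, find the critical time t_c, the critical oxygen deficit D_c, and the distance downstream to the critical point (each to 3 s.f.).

t_c ≈ 3.03 d; D_c ≈ 5.50 mg/L; x_c ≈ 182 km

t_c = [1/(k_r−k_d)] ln[(k_r/k_d)(1 − D₀(k_r−k_d)/(k_d L₀))]
= [1/(0.370−0.0953)] ln[(0.370/0.0953)(1 − 4.04×0.2747/(0.0953×28.5))]
= (1/0.2747) ln[3.882 × 0.5914] = 3.640 × ln(2.296) = 3.640 × 0.8312 = 3.026 d.
L(t_c) = L₀ e^(−k_d t_c) = 28.5 × 0.7495 = 21.36 mg/L, and at the critical point k_r D_c = k_d L, so D_c = (0.0953/0.370) × 21.36 = 5.502 mg/L.
x_c = v t_c = 0.696 m/s × 3.026 d × 86400 s/d = 182000 m ≈ 182 km.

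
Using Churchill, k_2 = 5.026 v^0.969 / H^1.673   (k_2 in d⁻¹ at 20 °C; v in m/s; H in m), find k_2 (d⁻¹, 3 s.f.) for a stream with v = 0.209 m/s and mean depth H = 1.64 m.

k_2 ≈ 0.482 d⁻¹

k_2 = 5.026 × 0.209^0.969 / 1.64^1.673 = 5.026 × 0.2194 / 2.288 = 0.4820 d⁻¹.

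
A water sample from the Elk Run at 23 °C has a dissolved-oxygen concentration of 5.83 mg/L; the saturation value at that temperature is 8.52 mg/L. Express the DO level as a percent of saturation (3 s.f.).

68.4 % saturation

% saturation = C/C_s × 100 = 5.83/8.52 × 100 = 68.4 %.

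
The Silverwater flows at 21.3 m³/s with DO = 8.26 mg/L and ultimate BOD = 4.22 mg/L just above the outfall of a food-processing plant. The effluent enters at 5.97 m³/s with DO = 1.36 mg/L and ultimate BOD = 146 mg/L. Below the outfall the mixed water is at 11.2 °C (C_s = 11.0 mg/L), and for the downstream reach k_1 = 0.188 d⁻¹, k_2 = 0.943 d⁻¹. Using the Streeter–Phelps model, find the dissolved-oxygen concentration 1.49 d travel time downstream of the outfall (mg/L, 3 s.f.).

Mixed DO = (21.3×8.26 + 5.97×1.36)/(21.3+5.97) = 184.1/27.27 = 6.749 mg/L.
Mixed L₀ = (21.3×4.22 + 5.97×146)/(27.27) = 961.5/27.27 = 35.26 mg/L.
Initial deficit D₀ = C_s − DO₀ = 11.0 − 6.749 = 4.251 mg/L.
D(1.49) = [0.188×35.26/(0.943−0.188)](e^(−0.188×1.49) − e^(−0.943×1.49)) + 4.251 e^(−0.943×1.49)
= 8.780 × (0.7557 − 0.2453) + 4.251 × 0.2453 = 5.524 mg/L.
DO = 11.0 − 5.524 = 5.476 mg/L.

DO ≈ 5.48 mg/L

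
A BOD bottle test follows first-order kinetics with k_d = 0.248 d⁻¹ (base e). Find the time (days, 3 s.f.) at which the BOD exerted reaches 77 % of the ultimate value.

t ≈ 5.93 d

y/L₀ = 1 − e^(−k_d t) = 0.77 ⇒ e^(−k_d t) = 0.230
t = −ln(0.230) / 0.248 = 1.470 / 0.248 = 5.926 d.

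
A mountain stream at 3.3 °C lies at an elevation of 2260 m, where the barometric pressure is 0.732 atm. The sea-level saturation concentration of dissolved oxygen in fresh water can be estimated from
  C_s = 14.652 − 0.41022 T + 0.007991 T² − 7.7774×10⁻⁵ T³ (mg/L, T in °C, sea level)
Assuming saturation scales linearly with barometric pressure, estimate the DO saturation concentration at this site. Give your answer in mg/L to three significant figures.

C_s ≈ 9.80 mg/L

At sea level: C_s = 14.652 − 0.41022×3.3 + 0.007991×3.3² − 7.7774×10⁻⁵×3.3³ = 13.38 mg/L.
Pressure correction: C_s' = 13.38 × 0.732 = 9.796 mg/L.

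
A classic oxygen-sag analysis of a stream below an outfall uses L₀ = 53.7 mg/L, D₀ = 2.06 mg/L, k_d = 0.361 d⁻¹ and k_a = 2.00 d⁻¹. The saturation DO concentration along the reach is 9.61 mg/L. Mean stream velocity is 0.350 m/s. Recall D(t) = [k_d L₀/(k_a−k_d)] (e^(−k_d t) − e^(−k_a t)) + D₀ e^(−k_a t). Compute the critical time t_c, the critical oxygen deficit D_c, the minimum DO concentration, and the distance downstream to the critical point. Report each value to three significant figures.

t_c ≈ 0.928 d; D_c ≈ 6.93 mg/L; min DO ≈ 2.68 mg/L; x_c ≈ 28.1 km

With k_a/k_d = 5.540 and 1 − D₀(k_a−k_d)/(k_d L₀) = 0.8258,
t_c = ln(5.540 × 0.8258) / (2.00 − 0.361) = ln(4.575) / 1.639 = 1.521/1.639 = 0.9278 d.
L(t_c) = L₀ e^(−k_d t_c) = 53.7 × 0.7154 = 38.42 mg/L, and at the critical point k_a D_c = k_d L, so D_c = (0.361/2.00) × 38.42 = 6.934 mg/L.
Minimum DO = C_s − D_c = 9.61 − 6.934 = 2.676 mg/L.
x_c = v t_c = 0.350 m/s × 0.9278 d × 86400 s/d = 28060 m ≈ 28.1 km.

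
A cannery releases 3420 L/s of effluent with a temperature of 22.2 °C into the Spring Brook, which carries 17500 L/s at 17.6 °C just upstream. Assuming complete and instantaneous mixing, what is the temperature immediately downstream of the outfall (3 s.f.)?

18.4 °C

Flow-weighted mixing: C = (Q_r C_r + Q_w C_w)/(Q_r + Q_w)
= (17500×17.6 + 3420×22.2)/(17500 + 3420) = 383900/20920 = 18.35 °C.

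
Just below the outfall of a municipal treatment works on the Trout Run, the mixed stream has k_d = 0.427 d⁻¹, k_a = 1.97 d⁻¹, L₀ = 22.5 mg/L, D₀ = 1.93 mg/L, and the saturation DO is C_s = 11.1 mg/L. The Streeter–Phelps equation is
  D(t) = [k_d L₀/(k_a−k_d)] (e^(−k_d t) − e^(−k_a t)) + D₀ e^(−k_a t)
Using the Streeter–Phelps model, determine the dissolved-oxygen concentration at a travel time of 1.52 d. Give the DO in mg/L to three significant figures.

DO ≈ 8.06 mg/L

k_d L₀/(k_a−k_d) = 0.427×22.5/(1.97−0.427) = 9.607/1.543 = 6.227 mg/L.
e^(−k_d t) = e^(−0.427×1.520) = 0.5225; e^(−k_a t) = e^(−1.97×1.520) = 0.05007.
D = 6.227 × (0.5225 − 0.05007) + 1.93 × 0.05007 = 2.942 + 0.09663 = 3.039 mg/L.
DO = C_s − D = 11.1 − 3.039 = 8.061 mg/L.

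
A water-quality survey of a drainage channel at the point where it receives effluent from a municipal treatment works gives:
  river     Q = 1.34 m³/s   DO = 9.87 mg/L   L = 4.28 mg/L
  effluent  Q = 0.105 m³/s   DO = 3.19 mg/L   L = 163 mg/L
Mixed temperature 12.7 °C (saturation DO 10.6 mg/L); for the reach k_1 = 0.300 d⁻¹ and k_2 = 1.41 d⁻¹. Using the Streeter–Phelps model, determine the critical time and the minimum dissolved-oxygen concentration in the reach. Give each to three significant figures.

t_c ≈ 1.09 d; minimum DO ≈ 8.18 mg/L

Mixed DO = (1.34×9.87 + 0.105×3.19)/(1.34+0.105) = 13.56/1.445 = 9.385 mg/L.
Mixed L₀ = (1.34×4.28 + 0.105×163)/(1.445) = 22.85/1.445 = 15.81 mg/L.
Initial deficit D₀ = C_s − DO₀ = 10.6 − 9.385 = 1.215 mg/L.
t_c = (1/1.110) ln[(1.41/0.300)(1 − 1.215×1.110/(0.300×15.81))] = 0.9009 × ln(3.363) = 1.093 d.
D_c = (0.300/1.41) × 15.81 × e^(−0.300×1.093) = 0.2128 × 15.81 × 0.7205 = 2.424 mg/L.
Minimum DO = 10.6 − 2.424 = 8.176 mg/L.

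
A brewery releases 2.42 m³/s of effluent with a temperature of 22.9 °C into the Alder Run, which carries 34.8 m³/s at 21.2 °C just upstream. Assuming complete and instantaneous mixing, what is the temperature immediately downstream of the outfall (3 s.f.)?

Flow-weighted mixing: C = (Q_r C_r + Q_w C_w)/(Q_r + Q_w)
= (34.8×21.2 + 2.42×22.9)/(34.8 + 2.42) = 793.2/37.22 = 21.31 °C.

21.3 °C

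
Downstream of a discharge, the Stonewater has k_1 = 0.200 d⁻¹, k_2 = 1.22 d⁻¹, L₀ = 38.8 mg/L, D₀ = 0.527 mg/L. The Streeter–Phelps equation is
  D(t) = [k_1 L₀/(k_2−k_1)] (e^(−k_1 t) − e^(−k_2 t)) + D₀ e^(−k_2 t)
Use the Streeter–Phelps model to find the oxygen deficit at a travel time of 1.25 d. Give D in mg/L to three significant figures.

k_1 L₀/(k_2−k_1) = 0.200×38.8/(1.22−0.200) = 7.760/1.020 = 7.608 mg/L.
e^(−k_1 t) = e^(−0.200×1.250) = 0.7788; e^(−k_2 t) = e^(−1.22×1.250) = 0.2176.
D = 7.608 × (0.7788 − 0.2176) + 0.527 × 0.2176 = 4.269 + 0.1147 = 4.384 mg/L.

D ≈ 4.38 mg/L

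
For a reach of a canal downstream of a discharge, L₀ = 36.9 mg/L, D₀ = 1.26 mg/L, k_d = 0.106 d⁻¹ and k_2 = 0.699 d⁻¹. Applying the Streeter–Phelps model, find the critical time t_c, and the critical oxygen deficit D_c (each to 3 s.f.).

At the critical point dD/dt = 0, so k_d L₀ e^(−k_d t) = k_2 D. Substituting D(t) from the Streeter–Phelps equation and solving for t gives
t_c = ln[(k_2/k_d)(1 − D₀(k_2−k_d)/(k_d L₀))] / (k_2−k_d).
Here k_2−k_d = 0.5930 d⁻¹ and 1 − D₀(k_2−k_d)/(k_d L₀) = 1 − 1.26×0.5930/(0.106×36.9) = 0.8090, so
t_c = ln(6.594 × 0.8090) / 0.5930 = 1.674 / 0.5930 = 2.823 d.
L(t_c) = L₀ e^(−k_d t_c) = 36.9 × 0.7414 = 27.36 mg/L, and at the critical point k_2 D_c = k_d L, so D_c = (0.106/0.699) × 27.36 = 4.148 mg/L.

t_c ≈ 2.82 d; D_c ≈ 4.15 mg/L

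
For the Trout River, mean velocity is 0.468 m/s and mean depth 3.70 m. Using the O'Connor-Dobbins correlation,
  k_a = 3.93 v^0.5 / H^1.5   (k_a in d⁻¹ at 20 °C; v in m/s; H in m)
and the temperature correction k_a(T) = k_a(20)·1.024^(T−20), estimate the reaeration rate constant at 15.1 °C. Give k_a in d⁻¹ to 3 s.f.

k_a(20) = 3.93 × 0.468^0.5 / 3.70^1.5 = 3.93 × 0.6841 / 7.117 = 0.3778 d⁻¹.
k_a(15.1) = 0.3778 × 1.024^(15.1−20) = 0.3778 × 0.8903 = 0.3363 d⁻¹.

k_a ≈ 0.336 d⁻¹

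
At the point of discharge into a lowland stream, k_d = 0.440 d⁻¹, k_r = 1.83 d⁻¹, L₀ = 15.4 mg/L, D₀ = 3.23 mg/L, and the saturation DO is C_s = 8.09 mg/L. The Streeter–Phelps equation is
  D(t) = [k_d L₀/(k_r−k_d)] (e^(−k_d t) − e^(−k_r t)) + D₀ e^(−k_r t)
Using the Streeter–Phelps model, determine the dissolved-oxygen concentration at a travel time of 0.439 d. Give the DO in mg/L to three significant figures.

DO ≈ 4.81 mg/L

k_d L₀/(k_r−k_d) = 0.440×15.4/(1.83−0.440) = 6.776/1.390 = 4.875 mg/L.
e^(−k_d t) = e^(−0.440×0.4390) = 0.8244; e^(−k_r t) = e^(−1.83×0.4390) = 0.4478.
D = 4.875 × (0.8244 − 0.4478) + 3.23 × 0.4478 = 1.836 + 1.446 = 3.282 mg/L.
DO = C_s − D = 8.09 − 3.282 = 4.808 mg/L.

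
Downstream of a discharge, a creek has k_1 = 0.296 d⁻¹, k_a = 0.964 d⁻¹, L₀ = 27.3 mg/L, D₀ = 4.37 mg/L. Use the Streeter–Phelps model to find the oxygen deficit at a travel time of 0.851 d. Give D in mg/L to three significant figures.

D ≈ 6.00 mg/L

k_1 L₀/(k_a−k_1) = 0.296×27.3/(0.964−0.296) = 8.081/0.6680 = 12.10 mg/L.
e^(−k_1 t) = e^(−0.296×0.8510) = 0.7773; e^(−k_a t) = e^(−0.964×0.8510) = 0.4403.
D = 12.10 × (0.7773 − 0.4403) + 4.37 × 0.4403 = 4.077 + 1.924 = 6.001 mg/L.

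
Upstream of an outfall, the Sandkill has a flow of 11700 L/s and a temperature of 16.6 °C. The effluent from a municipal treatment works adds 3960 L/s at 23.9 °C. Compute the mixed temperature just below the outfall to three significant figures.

18.4 °C

Flow-weighted mixing: C = (Q_r C_r + Q_w C_w)/(Q_r + Q_w)
= (11700×16.6 + 3960×23.9)/(11700 + 3960) = 288900/15660 = 18.45 °C.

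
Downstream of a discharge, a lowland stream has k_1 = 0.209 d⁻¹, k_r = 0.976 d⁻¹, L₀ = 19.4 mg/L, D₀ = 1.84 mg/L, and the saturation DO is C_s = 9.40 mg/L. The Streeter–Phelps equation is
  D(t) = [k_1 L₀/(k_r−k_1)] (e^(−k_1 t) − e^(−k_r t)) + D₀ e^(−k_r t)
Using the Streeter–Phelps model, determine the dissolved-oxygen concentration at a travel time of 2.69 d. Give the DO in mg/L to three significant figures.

DO ≈ 6.64 mg/L

k_1 L₀/(k_r−k_1) = 0.209×19.4/(0.976−0.209) = 4.055/0.7670 = 5.286 mg/L.
e^(−k_1 t) = e^(−0.209×2.690) = 0.5699; e^(−k_r t) = e^(−0.976×2.690) = 0.07241.
D = 5.286 × (0.5699 − 0.07241) + 1.84 × 0.07241 = 2.630 + 0.1332 = 2.763 mg/L.
DO = C_s − D = 9.40 − 2.763 = 6.637 mg/L.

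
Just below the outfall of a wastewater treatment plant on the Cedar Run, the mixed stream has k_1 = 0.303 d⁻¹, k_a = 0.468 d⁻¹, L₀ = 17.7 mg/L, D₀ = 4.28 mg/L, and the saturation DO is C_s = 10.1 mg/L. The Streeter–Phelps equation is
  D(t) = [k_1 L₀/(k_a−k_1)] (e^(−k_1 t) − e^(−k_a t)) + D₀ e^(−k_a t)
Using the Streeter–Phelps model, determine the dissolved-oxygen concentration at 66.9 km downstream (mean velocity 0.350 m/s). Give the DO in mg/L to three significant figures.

Travel time t = x/v = 66.9 km / (0.350 m/s) = 66900 m / 0.350 m/s = 191100 s = 2.212 d.
k_1 L₀/(k_a−k_1) = 0.303×17.7/(0.468−0.303) = 5.363/0.1650 = 32.50 mg/L.
e^(−k_1 t) = e^(−0.303×2.212) = 0.5115; e^(−k_a t) = e^(−0.468×2.212) = 0.3551.
D = 32.50 × (0.5115 − 0.3551) + 4.28 × 0.3551 = 5.085 + 1.520 = 6.605 mg/L.
DO = C_s − D = 10.1 − 6.605 = 3.495 mg/L.

DO ≈ 3.50 mg/L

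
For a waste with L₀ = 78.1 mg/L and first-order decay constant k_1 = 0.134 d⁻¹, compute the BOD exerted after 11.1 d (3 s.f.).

y_t = L₀(1 − e^(−k_1 t)) = 78.1 × (1 − e^(−0.134×11.1))
= 78.1 × (1 − 0.2260) = 78.1 × 0.7740 = 60.45 mg/L.

y ≈ 60.5 mg/L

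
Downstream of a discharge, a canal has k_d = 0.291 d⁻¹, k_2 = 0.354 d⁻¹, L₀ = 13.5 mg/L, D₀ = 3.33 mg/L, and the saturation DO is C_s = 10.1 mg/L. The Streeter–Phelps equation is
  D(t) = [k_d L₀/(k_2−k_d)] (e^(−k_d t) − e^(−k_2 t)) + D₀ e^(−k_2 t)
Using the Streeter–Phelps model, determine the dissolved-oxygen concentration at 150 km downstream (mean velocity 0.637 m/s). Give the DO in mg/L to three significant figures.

Travel time t = x/v = 150 km / (0.637 m/s) = 150000 m / 0.637 m/s = 235500 s = 2.725 d.
k_d L₀/(k_2−k_d) = 0.291×13.5/(0.354−0.291) = 3.928/0.06300 = 62.36 mg/L.
e^(−k_d t) = e^(−0.291×2.725) = 0.4524; e^(−k_2 t) = e^(−0.354×2.725) = 0.3811.
D = 62.36 × (0.4524 − 0.3811) + 3.33 × 0.3811 = 4.451 + 1.269 = 5.720 mg/L.
DO = C_s − D = 10.1 − 5.720 = 4.380 mg/L.

DO ≈ 4.38 mg/L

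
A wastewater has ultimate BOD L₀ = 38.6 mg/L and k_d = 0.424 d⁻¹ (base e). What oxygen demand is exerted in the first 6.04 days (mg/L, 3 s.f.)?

y ≈ 35.6 mg/L

y_t = L₀(1 − e^(−k_d t)) = 38.6 × (1 − e^(−0.424×6.04))
= 38.6 × (1 − 0.07723) = 38.6 × 0.9228 = 35.62 mg/L.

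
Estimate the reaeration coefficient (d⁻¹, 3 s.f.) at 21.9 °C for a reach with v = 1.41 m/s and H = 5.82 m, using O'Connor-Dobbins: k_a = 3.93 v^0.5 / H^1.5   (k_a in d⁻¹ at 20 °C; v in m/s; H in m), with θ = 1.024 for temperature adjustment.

k_a ≈ 0.348 d⁻¹

k_a(20) = 3.93 × 1.41^0.5 / 5.82^1.5 = 3.93 × 1.187 / 14.04 = 0.3324 d⁻¹.
k_a(21.9) = 0.3324 × 1.024^(21.9−20) = 0.3324 × 1.046 = 0.3477 d⁻¹.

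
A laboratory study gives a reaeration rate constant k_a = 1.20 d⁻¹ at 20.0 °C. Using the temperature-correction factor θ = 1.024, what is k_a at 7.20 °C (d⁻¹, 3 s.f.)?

k_a(T₂) = k_a(T₁) · θ^(T₂−T₁) = 1.20 × 1.024^(7.20−20.0)
= 1.20 × 1.024^-12.8 = 1.20 × 0.7382 = 0.8858 d⁻¹.

k_a ≈ 0.886 d⁻¹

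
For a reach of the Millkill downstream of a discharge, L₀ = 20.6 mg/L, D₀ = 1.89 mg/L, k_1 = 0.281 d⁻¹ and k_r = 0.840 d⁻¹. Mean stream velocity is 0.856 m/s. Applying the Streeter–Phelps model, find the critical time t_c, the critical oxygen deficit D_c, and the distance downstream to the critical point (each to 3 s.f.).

t_c ≈ 1.60 d; D_c ≈ 4.40 mg/L; x_c ≈ 118 km

With k_r/k_1 = 2.989 and 1 − D₀(k_r−k_1)/(k_1 L₀) = 0.8175,
t_c = ln(2.989 × 0.8175) / (0.840 − 0.281) = ln(2.444) / 0.5590 = 0.8935/0.5590 = 1.598 d.
D_c = (k_1/k_r) L₀ e^(−k_1 t_c) = (0.281/0.840) × 20.6 × e^(−0.281×1.598) = 0.3345 × 20.6 × 0.6382 = 4.398 mg/L.
x_c = v t_c = 0.856 m/s × 1.598 d × 86400 s/d = 118200 m ≈ 118 km.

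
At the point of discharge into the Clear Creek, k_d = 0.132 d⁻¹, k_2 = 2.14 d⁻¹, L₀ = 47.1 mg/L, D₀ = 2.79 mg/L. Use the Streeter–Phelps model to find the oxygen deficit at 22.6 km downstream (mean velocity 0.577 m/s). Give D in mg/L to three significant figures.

Travel time t = x/v = 22.6 km / (0.577 m/s) = 22600 m / 0.577 m/s = 39170 s = 0.4533 d.
k_d L₀/(k_2−k_d) = 0.132×47.1/(2.14−0.132) = 6.217/2.008 = 3.096 mg/L.
e^(−k_d t) = e^(−0.132×0.4533) = 0.9419; e^(−k_2 t) = e^(−2.14×0.4533) = 0.3790.
D = 3.096 × (0.9419 − 0.3790) + 2.79 × 0.3790 = 1.743 + 1.057 = 2.800 mg/L.

D ≈ 2.80 mg/L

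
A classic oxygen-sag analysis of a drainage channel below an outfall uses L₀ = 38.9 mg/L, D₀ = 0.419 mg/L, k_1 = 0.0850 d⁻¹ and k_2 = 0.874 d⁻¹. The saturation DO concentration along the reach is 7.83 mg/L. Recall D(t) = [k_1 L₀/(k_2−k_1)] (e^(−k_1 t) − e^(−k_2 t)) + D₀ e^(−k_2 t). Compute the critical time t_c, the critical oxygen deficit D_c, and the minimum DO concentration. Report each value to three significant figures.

At the critical point dD/dt = 0, so k_1 L₀ e^(−k_1 t) = k_2 D. Substituting D(t) from the Streeter–Phelps equation and solving for t gives
t_c = ln[(k_2/k_1)(1 − D₀(k_2−k_1)/(k_1 L₀))] / (k_2−k_1).
Here k_2−k_1 = 0.7890 d⁻¹ and 1 − D₀(k_2−k_1)/(k_1 L₀) = 1 − 0.419×0.7890/(0.0850×38.9) = 0.9000, so
t_c = ln(10.28 × 0.9000) / 0.7890 = 2.225 / 0.7890 = 2.820 d.
L(t_c) = L₀ e^(−k_1 t_c) = 38.9 × 0.7869 = 30.61 mg/L, and at the critical point k_2 D_c = k_1 L, so D_c = (0.0850/0.874) × 30.61 = 2.977 mg/L.
Minimum DO = C_s − D_c = 7.83 − 2.977 = 4.853 mg/L.

t_c ≈ 2.82 d; D_c ≈ 2.98 mg/L; min DO ≈ 4.85 mg/L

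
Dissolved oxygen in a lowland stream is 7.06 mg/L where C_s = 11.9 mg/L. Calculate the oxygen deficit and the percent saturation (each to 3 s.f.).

D ≈ 4.84 mg/L; 59.3 % saturation

D = C_s − C = 11.9 − 7.06 = 4.84 mg/L.
% saturation = 7.06/11.9 × 100 = 59.3 %.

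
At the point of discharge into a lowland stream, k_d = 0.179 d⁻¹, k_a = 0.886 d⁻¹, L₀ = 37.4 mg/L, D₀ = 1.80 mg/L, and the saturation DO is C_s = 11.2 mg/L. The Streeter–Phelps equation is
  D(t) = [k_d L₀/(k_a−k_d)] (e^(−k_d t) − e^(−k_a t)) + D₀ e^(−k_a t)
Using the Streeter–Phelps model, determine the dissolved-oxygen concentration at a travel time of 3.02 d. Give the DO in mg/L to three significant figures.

DO ≈ 6.21 mg/L

k_d L₀/(k_a−k_d) = 0.179×37.4/(0.886−0.179) = 6.695/0.7070 = 9.469 mg/L.
e^(−k_d t) = e^(−0.179×3.020) = 0.5824; e^(−k_a t) = e^(−0.886×3.020) = 0.06886.
D = 9.469 × (0.5824 − 0.06886) + 1.80 × 0.06886 = 4.863 + 0.1239 = 4.987 mg/L.
DO = C_s − D = 11.2 − 4.987 = 6.213 mg/L.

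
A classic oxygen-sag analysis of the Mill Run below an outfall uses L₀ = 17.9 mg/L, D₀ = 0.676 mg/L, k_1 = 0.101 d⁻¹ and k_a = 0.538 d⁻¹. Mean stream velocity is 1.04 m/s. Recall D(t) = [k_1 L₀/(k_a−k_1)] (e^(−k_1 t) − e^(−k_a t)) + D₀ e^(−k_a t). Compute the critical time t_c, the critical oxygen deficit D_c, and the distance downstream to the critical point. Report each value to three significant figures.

t_c ≈ 3.42 d; D_c ≈ 2.38 mg/L; x_c ≈ 307 km

t_c = [1/(k_a−k_1)] ln[(k_a/k_1)(1 − D₀(k_a−k_1)/(k_1 L₀))]
= [1/(0.538−0.101)] ln[(0.538/0.101)(1 − 0.676×0.4370/(0.101×17.9))]
= (1/0.4370) ln[5.327 × 0.8366] = 2.288 × ln(4.456) = 2.288 × 1.494 = 3.420 d.
D_c = (k_1/k_a) L₀ e^(−k_1 t_c) = (0.101/0.538) × 17.9 × e^(−0.101×3.420) = 0.1877 × 17.9 × 0.7080 = 2.379 mg/L.
x_c = v t_c = 1.04 m/s × 3.420 d × 86400 s/d = 307300 m ≈ 307 km.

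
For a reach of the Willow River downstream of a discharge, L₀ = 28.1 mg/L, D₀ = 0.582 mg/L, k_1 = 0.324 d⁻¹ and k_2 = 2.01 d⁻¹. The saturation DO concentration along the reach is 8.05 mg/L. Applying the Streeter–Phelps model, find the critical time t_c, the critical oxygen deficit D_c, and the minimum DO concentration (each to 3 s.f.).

t_c ≈ 1.01 d; D_c ≈ 3.26 mg/L; min DO ≈ 4.79 mg/L

t_c = [1/(k_2−k_1)] ln[(k_2/k_1)(1 − D₀(k_2−k_1)/(k_1 L₀))]
= [1/(2.01−0.324)] ln[(2.01/0.324)(1 − 0.582×1.686/(0.324×28.1))]
= (1/1.686) ln[6.204 × 0.8922] = 0.5931 × ln(5.535) = 0.5931 × 1.711 = 1.015 d.
L(t_c) = L₀ e^(−k_1 t_c) = 28.1 × 0.7198 = 20.23 mg/L, and at the critical point k_2 D_c = k_1 L, so D_c = (0.324/2.01) × 20.23 = 3.260 mg/L.
Minimum DO = C_s − D_c = 8.05 − 3.260 = 4.790 mg/L.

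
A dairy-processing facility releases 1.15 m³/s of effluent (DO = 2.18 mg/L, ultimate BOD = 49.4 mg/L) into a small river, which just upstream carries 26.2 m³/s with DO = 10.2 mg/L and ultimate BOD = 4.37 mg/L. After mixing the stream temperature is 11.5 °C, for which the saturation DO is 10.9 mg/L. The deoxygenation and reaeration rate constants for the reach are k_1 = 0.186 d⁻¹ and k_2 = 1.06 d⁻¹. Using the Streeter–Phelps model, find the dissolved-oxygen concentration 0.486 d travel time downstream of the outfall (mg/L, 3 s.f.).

DO ≈ 9.86 mg/L

Mixed DO = (26.2×10.2 + 1.15×2.18)/(26.2+1.15) = 269.7/27.35 = 9.863 mg/L.
Mixed L₀ = (26.2×4.37 + 1.15×49.4)/(27.35) = 171.3/27.35 = 6.263 mg/L.
Initial deficit D₀ = C_s − DO₀ = 10.9 − 9.863 = 1.037 mg/L.
D(0.486) = [0.186×6.263/(1.06−0.186)](e^(−0.186×0.486) − e^(−1.06×0.486)) + 1.037 e^(−1.06×0.486)
= 1.333 × (0.9136 − 0.5974) + 1.037 × 0.5974 = 1.041 mg/L.
DO = 10.9 − 1.041 = 9.859 mg/L.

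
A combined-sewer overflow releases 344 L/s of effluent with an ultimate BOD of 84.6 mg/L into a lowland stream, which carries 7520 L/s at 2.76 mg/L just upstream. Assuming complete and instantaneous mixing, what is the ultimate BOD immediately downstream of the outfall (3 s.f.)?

6.34 mg/L

Flow-weighted mixing: C = (Q_r C_r + Q_w C_w)/(Q_r + Q_w)
= (7520×2.76 + 344×84.6)/(7520 + 344) = 49860/7864 = 6.340 mg/L.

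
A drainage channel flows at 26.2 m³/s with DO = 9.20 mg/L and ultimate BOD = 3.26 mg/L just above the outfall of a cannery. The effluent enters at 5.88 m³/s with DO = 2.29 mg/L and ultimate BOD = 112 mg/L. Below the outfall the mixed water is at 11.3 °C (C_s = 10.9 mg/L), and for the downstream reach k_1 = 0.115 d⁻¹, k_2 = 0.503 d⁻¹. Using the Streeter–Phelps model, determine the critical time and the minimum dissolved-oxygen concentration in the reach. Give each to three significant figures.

t_c ≈ 2.35 d; minimum DO ≈ 6.85 mg/L

Mixed DO = (26.2×9.20 + 5.88×2.29)/(26.2+5.88) = 254.5/32.08 = 7.933 mg/L.
Mixed L₀ = (26.2×3.26 + 5.88×112)/(32.08) = 744.0/32.08 = 23.19 mg/L.
Initial deficit D₀ = C_s − DO₀ = 10.9 − 7.933 = 2.967 mg/L.
t_c = (1/0.3880) ln[(0.503/0.115)(1 − 2.967×0.3880/(0.115×23.19))] = 2.577 × ln(2.486) = 2.347 d.
D_c = (0.115/0.503) × 23.19 × e^(−0.115×2.347) = 0.2286 × 23.19 × 0.7634 = 4.048 mg/L.
Minimum DO = 10.9 − 4.048 = 6.852 mg/L.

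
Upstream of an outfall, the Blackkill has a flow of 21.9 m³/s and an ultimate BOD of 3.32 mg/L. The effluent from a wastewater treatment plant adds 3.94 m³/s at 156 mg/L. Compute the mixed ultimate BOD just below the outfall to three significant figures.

Flow-weighted mixing: C = (Q_r C_r + Q_w C_w)/(Q_r + Q_w)
= (21.9×3.32 + 3.94×156)/(21.9 + 3.94) = 687.3/25.84 = 26.60 mg/L.

26.6 mg/L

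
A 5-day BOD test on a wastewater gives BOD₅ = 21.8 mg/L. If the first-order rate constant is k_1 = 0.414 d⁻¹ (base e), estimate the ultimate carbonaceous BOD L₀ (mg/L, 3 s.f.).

L₀ ≈ 24.9 mg/L

BOD₅ = L₀(1 − e^(−5k_1)) ⇒ L₀ = BOD₅ / (1 − e^(−5×0.414))
= 21.8 / (1 − 0.1262) = 21.8 / 0.8738 = 24.95 mg/L.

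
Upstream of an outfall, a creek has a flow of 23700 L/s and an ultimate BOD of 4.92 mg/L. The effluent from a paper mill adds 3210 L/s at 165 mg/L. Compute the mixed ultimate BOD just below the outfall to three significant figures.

Flow-weighted mixing: C = (Q_r C_r + Q_w C_w)/(Q_r + Q_w)
= (23700×4.92 + 3210×165)/(23700 + 3210) = 646300/26910 = 24.02 mg/L.

24.0 mg/L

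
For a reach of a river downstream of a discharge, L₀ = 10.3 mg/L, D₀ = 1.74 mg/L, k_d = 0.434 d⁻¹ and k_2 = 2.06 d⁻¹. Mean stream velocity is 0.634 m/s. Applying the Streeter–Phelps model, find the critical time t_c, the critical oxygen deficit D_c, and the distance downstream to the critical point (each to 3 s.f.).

t_c ≈ 0.341 d; D_c ≈ 1.87 mg/L; x_c ≈ 18.7 km

With k_2/k_d = 4.747 and 1 − D₀(k_2−k_d)/(k_d L₀) = 0.3671,
t_c = ln(4.747 × 0.3671) / (2.06 − 0.434) = ln(1.742) / 1.626 = 0.5553/1.626 = 0.3415 d.
D_c = (k_d/k_2) L₀ e^(−k_d t_c) = (0.434/2.06) × 10.3 × e^(−0.434×0.3415) = 0.2107 × 10.3 × 0.8623 = 1.871 mg/L.
x_c = v t_c = 0.634 m/s × 0.3415 d × 86400 s/d = 18710 m ≈ 18.7 km.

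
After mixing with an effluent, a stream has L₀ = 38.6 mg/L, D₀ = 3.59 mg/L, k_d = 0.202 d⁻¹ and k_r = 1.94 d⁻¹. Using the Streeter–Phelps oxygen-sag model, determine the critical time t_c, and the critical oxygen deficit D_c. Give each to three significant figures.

t_c = [1/(k_r−k_d)] ln[(k_r/k_d)(1 − D₀(k_r−k_d)/(k_d L₀))]
= [1/(1.94−0.202)] ln[(1.94/0.202)(1 − 3.59×1.738/(0.202×38.6))]
= (1/1.738) ln[9.604 × 0.1998] = 0.5754 × ln(1.919) = 0.5754 × 0.6517 = 0.3750 d.
D_c = (k_d/k_r) L₀ e^(−k_d t_c) = (0.202/1.94) × 38.6 × e^(−0.202×0.3750) = 0.1041 × 38.6 × 0.9271 = 3.726 mg/L.

t_c ≈ 0.375 d; D_c ≈ 3.73 mg/L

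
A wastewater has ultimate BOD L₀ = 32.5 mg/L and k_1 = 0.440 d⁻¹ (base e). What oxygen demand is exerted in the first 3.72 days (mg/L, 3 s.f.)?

y_t = L₀(1 − e^(−k_1 t)) = 32.5 × (1 − e^(−0.440×3.72))
= 32.5 × (1 − 0.1946) = 32.5 × 0.8054 = 26.18 mg/L.

y ≈ 26.2 mg/L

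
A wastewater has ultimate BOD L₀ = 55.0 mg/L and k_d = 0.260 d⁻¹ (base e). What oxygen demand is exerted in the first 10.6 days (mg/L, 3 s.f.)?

y ≈ 51.5 mg/L

y_t = L₀(1 − e^(−k_d t)) = 55.0 × (1 − e^(−0.260×10.6))
= 55.0 × (1 − 0.06355) = 55.0 × 0.9365 = 51.51 mg/L.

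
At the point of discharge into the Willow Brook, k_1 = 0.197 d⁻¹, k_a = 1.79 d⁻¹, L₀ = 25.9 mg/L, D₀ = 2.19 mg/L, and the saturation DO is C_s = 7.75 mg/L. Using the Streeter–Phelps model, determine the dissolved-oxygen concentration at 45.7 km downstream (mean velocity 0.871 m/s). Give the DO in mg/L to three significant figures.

Travel time t = x/v = 45.7 km / (0.871 m/s) = 45700 m / 0.871 m/s = 52470 s = 0.6073 d.
k_1 L₀/(k_a−k_1) = 0.197×25.9/(1.79−0.197) = 5.102/1.593 = 3.203 mg/L.
e^(−k_1 t) = e^(−0.197×0.6073) = 0.8872; e^(−k_a t) = e^(−1.79×0.6073) = 0.3372.
D = 3.203 × (0.8872 − 0.3372) + 2.19 × 0.3372 = 1.762 + 0.7385 = 2.500 mg/L.
DO = C_s − D = 7.75 − 2.500 = 5.250 mg/L.

DO ≈ 5.25 mg/L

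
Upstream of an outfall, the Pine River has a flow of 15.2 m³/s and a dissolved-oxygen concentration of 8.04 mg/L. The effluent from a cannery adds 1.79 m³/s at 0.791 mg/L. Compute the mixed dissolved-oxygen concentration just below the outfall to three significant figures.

Flow-weighted mixing: C = (Q_r C_r + Q_w C_w)/(Q_r + Q_w)
= (15.2×8.04 + 1.79×0.791)/(15.2 + 1.79) = 123.6/16.99 = 7.276 mg/L.

7.28 mg/L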